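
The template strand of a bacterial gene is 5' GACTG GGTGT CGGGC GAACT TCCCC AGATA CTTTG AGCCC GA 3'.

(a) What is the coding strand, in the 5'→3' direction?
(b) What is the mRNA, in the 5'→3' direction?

(a) 5'-TCGGGCTCAAAGTATCTGGGGAAGTTCGCCCGACACCCAGTC-3'
(b) 5'-UCGGGCUCAAAGUAUCUGGGGAAGUUCGCCCGACACCCAGUC-3'

(a) The coding strand is the reverse complement of the template: complement CTGACCCACAGCCCGCTTGAAGGGGTCTATGAAACTCGGGCT, then reverse.
(b) mRNA has the coding-strand sequence with T→U.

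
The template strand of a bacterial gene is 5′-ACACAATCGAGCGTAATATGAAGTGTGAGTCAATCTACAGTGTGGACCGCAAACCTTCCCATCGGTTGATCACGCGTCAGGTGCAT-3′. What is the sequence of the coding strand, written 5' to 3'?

5'-ATGCACCTGACGCGTGATCAACCGATGGGAAGGTTTGCGGTCCACACTGTAGATTGACTCACACTTCATATTACGCTCGATTGTGT-3'

The coding strand is complementary and antiparallel to the template: take the complement (A↔T, G↔C) and reverse.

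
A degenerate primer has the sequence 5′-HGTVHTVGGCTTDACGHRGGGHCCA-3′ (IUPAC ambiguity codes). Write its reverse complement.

5'-TGGDCCCYDCGTHAAGCCBADBACD-3'

Standard pairs A↔T, G↔C; ambiguity codes pair R↔Y, D↔H, V↔B. Complement (DCABDABCCGAAHTGCDYCCCDGGT), then reverse for 5'→3'.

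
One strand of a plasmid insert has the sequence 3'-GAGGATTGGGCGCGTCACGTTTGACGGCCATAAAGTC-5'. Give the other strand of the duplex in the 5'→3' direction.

5'-CTCCTAACCCGCGCAGTGCAAACTGCCGGTATTTCAG-3'

The strand is given 3'→5', so its complement runs 5'→3' in the same left-to-right order: pair each base A↔T, G↔C.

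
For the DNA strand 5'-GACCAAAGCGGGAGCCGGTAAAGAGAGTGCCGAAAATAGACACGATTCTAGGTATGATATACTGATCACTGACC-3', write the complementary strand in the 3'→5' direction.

3′-CTGGTTTCGCCCTCGGCCATTTCTCTCACGGCTTTTATCTGTGCTAAGATCCATACTATATGACTAGTGACTGG-5′

Base-pairing A↔T, G↔C gives the complement. The complementary strand is antiparallel, so paired with a 5'→3' strand it runs 3'→5'.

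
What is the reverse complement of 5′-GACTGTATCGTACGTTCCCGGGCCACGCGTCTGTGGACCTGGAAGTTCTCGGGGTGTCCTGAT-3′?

Complement each base (A↔T, G↔C): CTGACATAGCATGCAAGGGCCCGGTGCGCAGACACCTGGACCTTCAAGAGCCCCACAGGACTA. Then reverse.

5′-ATCAGGACACCCCGAGAACTTCCAGGTCCACAGACGCGTGGCCCGGGAACGTACGATACAGTC-3′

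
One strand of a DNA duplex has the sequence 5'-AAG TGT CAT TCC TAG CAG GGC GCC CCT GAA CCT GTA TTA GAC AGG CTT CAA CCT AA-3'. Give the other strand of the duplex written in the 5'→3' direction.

5′-TTAGGTTGAAGCCTGTCTAATACAGGTTCAGGGGCGCCCTGCTAGGAATGACACTT-3′

The complement of AAGTGTCATTCCTAGCAGGGCGCCCCTGAACCTGTATTAGACAGGCTTCAACCTAA is TTCACAGTAAGGATCGTCCCGCGGGGACTTGGACATAATCTGTCCGAAGTTGGATT (A↔T, G↔C). DNA strands are antiparallel, so the complementary strand runs 3'→5'; reversing gives the 5'→3' form.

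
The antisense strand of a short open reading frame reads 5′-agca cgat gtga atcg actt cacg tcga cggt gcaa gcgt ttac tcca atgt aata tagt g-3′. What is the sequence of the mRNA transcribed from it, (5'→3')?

5'-CACUAUAUUACAUUGGAGUAAACGCUUGCACCGUCGACGUGAAGUCGAUUCACAUCGUGCU-3'

The mRNA has the sequence of the coding strand (reverse complement of the template) with T→U. Reverse complement of AGCACGATGTGAATCGACTTCACGTCGACGGTGCAAGCGTTTACTCCAATGTAATATAGTG is CACTATATTACATTGGAGTAAACGCTTGCACCGTCGACGTGAAGTCGATTCACATCGTGCT; then T→U.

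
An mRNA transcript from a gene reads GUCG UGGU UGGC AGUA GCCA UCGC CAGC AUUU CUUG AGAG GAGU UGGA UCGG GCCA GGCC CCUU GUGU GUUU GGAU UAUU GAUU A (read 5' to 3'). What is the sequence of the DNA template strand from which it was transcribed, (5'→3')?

5′-TAATCAATAATCCAAACACACAAGGGGCCTGGCCCGATCCAACTCCTCTCAAGAAATGCTGGCGATGGCTACTGCCAACCACGAC-3′

Replace U with T to get the coding DNA strand: GTCGTGGTTGGCAGTAGCCATCGCCAGCATTTCTTGAGAGGAGTTGGATCGGGCCAGGCCCCTTGTGTGTTTGGATTATTGATTA. The template strand is its reverse complement (complement CAGCACCAACCGTCATCGGTAGCGGTCGTAAAGAACTCTCCTCAACCTAGCCCGGTCCGGGGAACACACAAACCTAATAACTAAT, then reverse).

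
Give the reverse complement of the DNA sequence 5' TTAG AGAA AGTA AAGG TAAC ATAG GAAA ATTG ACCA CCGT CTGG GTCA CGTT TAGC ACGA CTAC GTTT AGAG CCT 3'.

5'-AGGCTCTAAACGTAGTCGTGCTAAACGTGACCCAGACGGTGGTCAATTTTCCTATGTTACCTTTACTTTCTCTAA-3'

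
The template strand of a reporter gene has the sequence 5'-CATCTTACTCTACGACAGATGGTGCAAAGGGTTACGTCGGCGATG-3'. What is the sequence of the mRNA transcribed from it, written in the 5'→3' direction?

5'-CAUCGCCGACGUAACCCUUUGCACCAUCUGUCGUAGAGUAAGAUG-3'

RNA polymerase reads the template 3'→5' and synthesizes mRNA 5'→3' by base-pairing (A→U, T→A, G↔C). The complement of the template is GTAGAATGAGATGCTGTCTACCACGTTTCCCAATGCAGCCGCTAC; antiparallel, so 5'→3' the coding strand is CATCGCCGACGTAACCCTTTGCACCATCTGTCGTAGAGTAAGATG. Replace T with U for the mRNA.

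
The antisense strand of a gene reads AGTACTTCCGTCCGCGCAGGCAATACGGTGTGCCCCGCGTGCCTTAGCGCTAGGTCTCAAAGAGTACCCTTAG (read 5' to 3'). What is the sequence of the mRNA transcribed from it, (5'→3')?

The mRNA has the sequence of the coding strand (reverse complement of the template) with T→U. Reverse complement of AGTACTTCCGTCCGCGCAGGCAATACGGTGTGCCCCGCGTGCCTTAGCGCTAGGTCTCAAAGAGTACCCTTAG is CTAAGGGTACTCTTTGAGACCTAGCGCTAAGGCACGCGGGGCACACCGTATTGCCTGCGCGGACGGAAGTACT; then T→U.

5'-CUAAGGGUACUCUUUGAGACCUAGCGCUAAGGCACGCGGGGCACACCGUAUUGCCUGCGCGGACGGAAGUACU-3'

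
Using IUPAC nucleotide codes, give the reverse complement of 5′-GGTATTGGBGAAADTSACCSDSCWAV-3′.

5'-BTWGSHSGGTSAHTTTCVCCAATACC-3'

Standard pairs A↔T, G↔C; ambiguity codes pair W↔W, S↔S, B↔V, D↔H. Complement (CCATAACCVCTTTHASTGGSHSGWTB), then reverse for 5'→3'.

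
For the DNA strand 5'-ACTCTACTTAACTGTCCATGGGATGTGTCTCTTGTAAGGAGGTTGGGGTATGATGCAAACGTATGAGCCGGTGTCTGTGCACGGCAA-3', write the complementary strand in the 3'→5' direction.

3′-TGAGATGAATTGACAGGTACCCTACACAGAGAACATTCCTCCAACCCCATACTACGTTTGCATACTCGGCCACAGACACGTGCCGTT-5′

Base-pairing A↔T, G↔C gives the complement. The complementary strand is antiparallel, so paired with a 5'→3' strand it runs 3'→5'.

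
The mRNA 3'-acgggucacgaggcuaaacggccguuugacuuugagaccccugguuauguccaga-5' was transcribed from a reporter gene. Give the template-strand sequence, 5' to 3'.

5′-TGCCCAGTGCTCCGATTTGCCGGCAAACTGAAACTCTGGGGACCAATACAGGTCT-3′

Written 5'→3' the mRNA is AGACCUGUAUUGGUCCCCAGAGUUUCAGUUUGCCGGCAAAUCGGAGCACUGGGCA, so the coding DNA strand is AGACCTGTATTGGTCCCCAGAGTTTCAGTTTGCCGGCAAATCGGAGCACTGGGCA. The template is its reverse complement.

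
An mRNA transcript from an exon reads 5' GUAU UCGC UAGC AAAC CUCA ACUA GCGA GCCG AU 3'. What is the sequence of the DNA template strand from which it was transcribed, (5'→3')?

Replace U with T to get the coding DNA strand: GTATTCGCTAGCAAACCTCAACTAGCGAGCCGAT. The template strand is its reverse complement (complement CATAAGCGATCGTTTGGAGTTGATCGCTCGGCTA, then reverse).

5′-ATCGGCTCGCTAGTTGAGGTTTGCTAGCGAATAC-3′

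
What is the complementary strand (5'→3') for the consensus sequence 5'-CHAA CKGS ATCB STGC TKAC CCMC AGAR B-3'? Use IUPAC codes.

5′-VYTCTGKGGGTMAGCASVGATSCMGTTDG-3′

Standard pairs A↔T, G↔C; ambiguity codes pair R↔Y, M↔K, S↔S, B↔V, H↔D. Complement (GDTTGMCSTAGVSACGAMTGGGKGTCTYV), then reverse for 5'→3'.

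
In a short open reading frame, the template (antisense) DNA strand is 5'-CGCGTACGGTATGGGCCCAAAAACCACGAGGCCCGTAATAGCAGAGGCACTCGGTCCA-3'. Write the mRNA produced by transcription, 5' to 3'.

5'-UGGACCGAGUGCCUCUGCUAUUACGGGCCUCGUGGUUUUUGGGCCCAUACCGUACGCG-3'

RNA polymerase reads the template 3'→5' and synthesizes mRNA 5'→3' by base-pairing (A→U, T→A, G↔C). The complement of the template is GCGCATGCCATACCCGGGTTTTTGGTGCTCCGGGCATTATCGTCTCCGTGAGCCAGGT; antiparallel, so 5'→3' the coding strand is TGGACCGAGTGCCTCTGCTATTACGGGCCTCGTGGTTTTTGGGCCCATACCGTACGCG. Replace T with U for the mRNA.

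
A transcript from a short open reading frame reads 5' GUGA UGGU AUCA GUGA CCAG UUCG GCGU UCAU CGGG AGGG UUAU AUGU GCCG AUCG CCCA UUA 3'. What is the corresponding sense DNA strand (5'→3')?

5'-GTGATGGTATCAGTGACCAGTTCGGCGTTCATCGGGAGGGTTATATGTGCCGATCGCCCATTA-3'

The coding DNA strand has the same 5'→3' sequence as the mRNA with U replaced by T.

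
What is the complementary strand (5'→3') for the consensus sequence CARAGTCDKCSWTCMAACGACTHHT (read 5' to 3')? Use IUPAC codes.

5'-ADDAGTCGTTKGAWSGMHGACTYTG-3'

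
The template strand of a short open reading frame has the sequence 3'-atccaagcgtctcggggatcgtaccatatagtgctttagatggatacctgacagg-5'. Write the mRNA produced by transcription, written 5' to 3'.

5'-UAGGUUCGCAGAGCCCCUAGCAUGGUAUAUCACGAAAUCUACCUAUGGACUGUCC-3'

Reading the template 3'→5' as shown, RNA polymerase pairs each base (A→U, T→A, G↔C) to build mRNA 5'→3' directly.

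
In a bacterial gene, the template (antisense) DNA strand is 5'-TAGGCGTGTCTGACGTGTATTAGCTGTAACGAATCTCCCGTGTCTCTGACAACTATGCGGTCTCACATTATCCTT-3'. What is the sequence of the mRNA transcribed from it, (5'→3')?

The mRNA has the sequence of the coding strand (reverse complement of the template) with T→U. Reverse complement of TAGGCGTGTCTGACGTGTATTAGCTGTAACGAATCTCCCGTGTCTCTGACAACTATGCGGTCTCACATTATCCTT is AAGGATAATGTGAGACCGCATAGTTGTCAGAGACACGGGAGATTCGTTACAGCTAATACACGTCAGACACGCCTA; then T→U.

5'-AAGGAUAAUGUGAGACCGCAUAGUUGUCAGAGACACGGGAGAUUCGUUACAGCUAAUACACGUCAGACACGCCUA-3'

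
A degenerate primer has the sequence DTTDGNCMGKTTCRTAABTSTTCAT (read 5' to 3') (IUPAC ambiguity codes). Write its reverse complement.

Standard pairs A↔T, G↔C; ambiguity codes pair R↔Y, M↔K, S↔S, B↔V, D↔H, N↔N. Complement (HAAHCNGKCMAAGYATTVASAAGTA), then reverse for 5'→3'.

5'-ATGAASAVTTAYGAAMCKGNCHAAH-3'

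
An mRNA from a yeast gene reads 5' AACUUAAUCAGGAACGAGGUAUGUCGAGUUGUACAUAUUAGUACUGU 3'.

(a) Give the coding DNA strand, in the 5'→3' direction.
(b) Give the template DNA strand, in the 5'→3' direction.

(a) The coding strand matches the mRNA with U→T.
(b) The template strand is the reverse complement of the coding strand.

(a) 5'-AACTTAATCAGGAACGAGGTATGTCGAGTTGTACATATTAGTACTGT-3'
(b) 5′-ACAGTACTAATATGTACAACTCGACATACCTCGTTCCTGATTAAGTT-3′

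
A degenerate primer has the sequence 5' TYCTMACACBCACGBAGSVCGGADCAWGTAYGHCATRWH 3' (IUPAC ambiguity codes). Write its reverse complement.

Standard pairs A↔T, G↔C; ambiguity codes pair R↔Y, M↔K, W↔W, S↔S, B↔V, D↔H. Complement (ARGAKTGTGVGTGCVTCSBGCCTHGTWCATRCDGTAYWD), then reverse for 5'→3'.

5'-DWYATGDCRTACWTGHTCCGBSCTVCGTGVGTGTKAGRA-3'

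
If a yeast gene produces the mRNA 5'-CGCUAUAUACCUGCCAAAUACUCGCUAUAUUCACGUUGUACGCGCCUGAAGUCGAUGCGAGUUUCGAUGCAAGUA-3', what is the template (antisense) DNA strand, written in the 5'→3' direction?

5'-TACTTGCATCGAAACTCGCATCGACTTCAGGCGCGTACAACGTGAATATAGCGAGTATTTGGCAGGTATATAGCG-3'

Replace U with T to get the coding DNA strand: CGCTATATACCTGCCAAATACTCGCTATATTCACGTTGTACGCGCCTGAAGTCGATGCGAGTTTCGATGCAAGTA. The template strand is its reverse complement (complement GCGATATATGGACGGTTTATGAGCGATATAAGTGCAACATGCGCGGACTTCAGCTACGCTCAAAGCTACGTTCAT, then reverse).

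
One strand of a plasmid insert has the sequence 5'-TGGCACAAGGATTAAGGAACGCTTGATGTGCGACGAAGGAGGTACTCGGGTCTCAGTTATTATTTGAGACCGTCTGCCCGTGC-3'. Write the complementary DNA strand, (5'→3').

5'-GCACGGGCAGACGGTCTCAAATAATAACTGAGACCCGAGTACCTCCTTCGTCGCACATCAAGCGTTCCTTAATCCTTGTGCCA-3'

The complement of TGGCACAAGGATTAAGGAACGCTTGATGTGCGACGAAGGAGGTACTCGGGTCTCAGTTATTATTTGAGACCGTCTGCCCGTGC is ACCGTGTTCCTAATTCCTTGCGAACTACACGCTGCTTCCTCCATGAGCCCAGAGTCAATAATAAACTCTGGCAGACGGGCACG (A↔T, G↔C). DNA strands are antiparallel, so the complementary strand runs 3'→5'; reversing gives the 5'→3' form.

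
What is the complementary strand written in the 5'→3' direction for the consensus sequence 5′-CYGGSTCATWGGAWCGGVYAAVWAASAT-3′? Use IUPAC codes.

Standard pairs A↔T, G↔C; ambiguity codes pair Y↔R, W↔W, S↔S, V↔B. Complement (GRCCSAGTAWCCTWGCCBRTTBWTTSTA), then reverse for 5'→3'.

5'-ATSTTWBTTRBCCGWTCCWATGASCCRG-3'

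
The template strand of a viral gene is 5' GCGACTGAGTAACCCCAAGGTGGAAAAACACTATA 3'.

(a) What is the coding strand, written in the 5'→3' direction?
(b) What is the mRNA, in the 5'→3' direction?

(a) The coding strand is the reverse complement of the template: complement CGCTGACTCATTGGGGTTCCACCTTTTTGTGATAT, then reverse.
(b) mRNA has the coding-strand sequence with T→U.

(a) 5'-TATAGTGTTTTTCCACCTTGGGGTTACTCAGTCGC-3'
(b) 5′-UAUAGUGUUUUUCCACCUUGGGGUUACUCAGUCGC-3′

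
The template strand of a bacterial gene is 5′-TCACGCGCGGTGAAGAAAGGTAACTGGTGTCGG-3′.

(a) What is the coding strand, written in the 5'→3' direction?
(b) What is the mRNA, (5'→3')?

(a) The coding strand is the reverse complement of the template: complement AGTGCGCGCCACTTCTTTCCATTGACCACAGCC, then reverse.
(b) mRNA has the coding-strand sequence with T→U.

(a) 5′-CCGACACCAGTTACCTTTCTTCACCGCGCGTGA-3′
(b) 5'-CCGACACCAGUUACCUUUCUUCACCGCGCGUGA-3'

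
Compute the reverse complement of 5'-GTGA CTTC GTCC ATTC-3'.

Complement each base (A↔T, G↔C): CACTGAAGCAGGTAAG. Then reverse.

5′-GAATGGACGAAGTCAC-3′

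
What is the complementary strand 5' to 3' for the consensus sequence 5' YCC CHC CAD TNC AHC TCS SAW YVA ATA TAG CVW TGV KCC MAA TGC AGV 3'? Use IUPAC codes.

Standard pairs A↔T, G↔C; ambiguity codes pair Y↔R, M↔K, W↔W, S↔S, D↔H, V↔B, N↔N. Complement (RGGGDGGTHANGTDGAGSSTWRBTTATATCGBWACBMGGKTTACGTCB), then reverse for 5'→3'.

5'-BCTGCATTKGGMBCAWBGCTATATTBRWTSSGAGDTGNAHTGGDGGGR-3'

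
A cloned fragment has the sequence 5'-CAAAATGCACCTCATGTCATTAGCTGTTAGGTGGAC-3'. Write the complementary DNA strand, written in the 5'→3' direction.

The complement of CAAAATGCACCTCATGTCATTAGCTGTTAGGTGGAC is GTTTTACGTGGAGTACAGTAATCGACAATCCACCTG (A↔T, G↔C). DNA strands are antiparallel, so the complementary strand runs 3'→5'; reversing gives the 5'→3' form.

5'-GTCCACCTAACAGCTAATGACATGAGGTGCATTTTG-3'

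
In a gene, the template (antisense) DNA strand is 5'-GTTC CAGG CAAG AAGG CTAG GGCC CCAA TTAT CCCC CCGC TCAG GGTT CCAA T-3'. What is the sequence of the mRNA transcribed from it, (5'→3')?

5'-AUUGGAACCCUGAGCGGGGGGAUAAUUGGGGCCCUAGCCUUCUUGCCUGGAAC-3'

RNA polymerase reads the template 3'→5' and synthesizes mRNA 5'→3' by base-pairing (A→U, T→A, G↔C). The complement of the template is CAAGGTCCGTTCTTCCGATCCCGGGGTTAATAGGGGGGCGAGTCCCAAGGTTA; antiparallel, so 5'→3' the coding strand is ATTGGAACCCTGAGCGGGGGGATAATTGGGGCCCTAGCCTTCTTGCCTGGAAC. Replace T with U for the mRNA.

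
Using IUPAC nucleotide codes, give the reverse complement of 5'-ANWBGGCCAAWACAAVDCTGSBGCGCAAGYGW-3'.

5'-WCRCTTGCGCVSCAGHBTTGTWTTGGCCVWNT-3'

Standard pairs A↔T, G↔C; ambiguity codes pair Y↔R, W↔W, S↔S, B↔V, D↔H, N↔N. Complement (TNWVCCGGTTWTGTTBHGACSVCGCGTTCRCW), then reverse for 5'→3'.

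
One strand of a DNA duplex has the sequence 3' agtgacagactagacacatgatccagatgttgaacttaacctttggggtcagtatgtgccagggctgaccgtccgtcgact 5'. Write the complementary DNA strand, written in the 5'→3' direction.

5'-TCACTGTCTGATCTGTGTACTAGGTCTACAACTTGAATTGGAAACCCCAGTCATACACGGTCCCGACTGGCAGGCAGCTGA-3'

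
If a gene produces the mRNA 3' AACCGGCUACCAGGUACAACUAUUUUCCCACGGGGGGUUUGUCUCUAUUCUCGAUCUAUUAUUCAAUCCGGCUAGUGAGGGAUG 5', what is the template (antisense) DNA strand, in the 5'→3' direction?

5′-TTGGCCGATGGTCCATGTTGATAAAAGGGTGCCCCCCAAACAGAGATAAGAGCTAGATAATAAGTTAGGCCGATCACTCCCTAC-3′

Written 5'→3' the mRNA is GUAGGGAGUGAUCGGCCUAACUUAUUAUCUAGCUCUUAUCUCUGUUUGGGGGGCACCCUUUUAUCAACAUGGACCAUCGGCCAA, so the coding DNA strand is GTAGGGAGTGATCGGCCTAACTTATTATCTAGCTCTTATCTCTGTTTGGGGGGCACCCTTTTATCAACATGGACCATCGGCCAA. The template is its reverse complement.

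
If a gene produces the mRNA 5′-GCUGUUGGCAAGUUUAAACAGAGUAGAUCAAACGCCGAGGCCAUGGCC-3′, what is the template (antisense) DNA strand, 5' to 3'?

5'-GGCCATGGCCTCGGCGTTTGATCTACTCTGTTTAAACTTGCCAACAGC-3'

Replace U with T to get the coding DNA strand: GCTGTTGGCAAGTTTAAACAGAGTAGATCAAACGCCGAGGCCATGGCC. The template strand is its reverse complement (complement CGACAACCGTTCAAATTTGTCTCATCTAGTTTGCGGCTCCGGTACCGG, then reverse).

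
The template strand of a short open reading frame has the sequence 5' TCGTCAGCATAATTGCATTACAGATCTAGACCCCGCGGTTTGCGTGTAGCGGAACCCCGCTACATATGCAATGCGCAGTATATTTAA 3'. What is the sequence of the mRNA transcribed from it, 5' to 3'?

RNA polymerase reads the template 3'→5' and synthesizes mRNA 5'→3' by base-pairing (A→U, T→A, G↔C). The complement of the template is AGCAGTCGTATTAACGTAATGTCTAGATCTGGGGCGCCAAACGCACATCGCCTTGGGGCGATGTATACGTTACGCGTCATATAAATT; antiparallel, so 5'→3' the coding strand is TTAAATATACTGCGCATTGCATATGTAGCGGGGTTCCGCTACACGCAAACCGCGGGGTCTAGATCTGTAATGCAATTATGCTGACGA. Replace T with U for the mRNA.

5′-UUAAAUAUACUGCGCAUUGCAUAUGUAGCGGGGUUCCGCUACACGCAAACCGCGGGGUCUAGAUCUGUAAUGCAAUUAUGCUGACGA-3′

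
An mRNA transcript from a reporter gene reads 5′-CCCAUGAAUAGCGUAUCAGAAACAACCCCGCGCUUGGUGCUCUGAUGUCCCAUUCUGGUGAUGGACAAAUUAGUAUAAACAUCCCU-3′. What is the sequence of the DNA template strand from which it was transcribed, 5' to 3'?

Replace U with T to get the coding DNA strand: CCCATGAATAGCGTATCAGAAACAACCCCGCGCTTGGTGCTCTGATGTCCCATTCTGGTGATGGACAAATTAGTATAAACATCCCT. The template strand is its reverse complement (complement GGGTACTTATCGCATAGTCTTTGTTGGGGCGCGAACCACGAGACTACAGGGTAAGACCACTACCTGTTTAATCATATTTGTAGGGA, then reverse).

5'-AGGGATGTTTATACTAATTTGTCCATCACCAGAATGGGACATCAGAGCACCAAGCGCGGGGTTGTTTCTGATACGCTATTCATGGG-3'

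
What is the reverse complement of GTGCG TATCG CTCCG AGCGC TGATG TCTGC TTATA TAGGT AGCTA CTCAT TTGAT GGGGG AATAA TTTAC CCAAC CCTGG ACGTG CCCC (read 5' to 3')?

Reading the sequence 3'→5' and pairing each base (A↔T, G↔C) gives the reverse complement directly.

5'-GGGGCACGTCCAGGGTTGGGTAAATTATTCCCCCATCAAATGAGTAGCTACCTATATAAGCAGACATCAGCGCTCGGAGCGATACGCAC-3'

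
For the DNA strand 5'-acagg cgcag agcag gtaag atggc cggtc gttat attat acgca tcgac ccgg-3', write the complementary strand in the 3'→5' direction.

Base-pairing A↔T, G↔C gives the complement. The complementary strand is antiparallel, so paired with a 5'→3' strand it runs 3'→5'.

3'-TGTCCGCGTCTCGTCCATTCTACCGGCCAGCAATATAATATGCGTAGCTGGGCC-5'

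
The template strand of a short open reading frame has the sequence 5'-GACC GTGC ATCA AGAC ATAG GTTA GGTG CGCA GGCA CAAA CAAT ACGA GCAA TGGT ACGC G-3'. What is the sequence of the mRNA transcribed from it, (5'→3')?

RNA polymerase reads the template 3'→5' and synthesizes mRNA 5'→3' by base-pairing (A→U, T→A, G↔C). The complement of the template is CTGGCACGTAGTTCTGTATCCAATCCACGCGTCCGTGTTTGTTATGCTCGTTACCATGCGC; antiparallel, so 5'→3' the coding strand is CGCGTACCATTGCTCGTATTGTTTGTGCCTGCGCACCTAACCTATGTCTTGATGCACGGTC. Replace T with U for the mRNA.

5'-CGCGUACCAUUGCUCGUAUUGUUUGUGCCUGCGCACCUAACCUAUGUCUUGAUGCACGGUC-3'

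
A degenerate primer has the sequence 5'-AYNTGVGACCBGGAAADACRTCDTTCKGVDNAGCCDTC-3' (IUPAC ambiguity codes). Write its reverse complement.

Standard pairs A↔T, G↔C; ambiguity codes pair R↔Y, K↔M, B↔V, D↔H, N↔N. Complement (TRNACBCTGGVCCTTTHTGYAGHAAGMCBHNTCGGHAG), then reverse for 5'→3'.

5'-GAHGGCTNHBCMGAAHGAYGTHTTTCCVGGTCBCANRT-3'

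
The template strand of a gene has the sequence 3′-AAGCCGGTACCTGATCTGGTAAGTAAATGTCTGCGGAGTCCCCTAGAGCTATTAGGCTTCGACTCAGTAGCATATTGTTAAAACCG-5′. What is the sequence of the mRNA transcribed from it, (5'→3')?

Reading the template 3'→5' as shown, RNA polymerase pairs each base (A→U, T→A, G↔C) to build mRNA 5'→3' directly.

5'-UUCGGCCAUGGACUAGACCAUUCAUUUACAGACGCCUCAGGGGAUCUCGAUAAUCCGAAGCUGAGUCAUCGUAUAACAAUUUUGGC-3'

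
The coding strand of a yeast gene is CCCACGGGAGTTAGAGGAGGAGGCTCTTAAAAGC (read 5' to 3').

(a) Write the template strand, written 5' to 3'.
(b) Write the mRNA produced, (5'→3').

(a) The template strand is the reverse complement of the coding strand: complement GGGTGCCCTCAATCTCCTCCTCCGAGAATTTTCG, then reverse.
(b) mRNA matches the coding strand with T→U.

(a) 5′-GCTTTTAAGAGCCTCCTCCTCTAACTCCCGTGGG-3′
(b) 5'-CCCACGGGAGUUAGAGGAGGAGGCUCUUAAAAGC-3'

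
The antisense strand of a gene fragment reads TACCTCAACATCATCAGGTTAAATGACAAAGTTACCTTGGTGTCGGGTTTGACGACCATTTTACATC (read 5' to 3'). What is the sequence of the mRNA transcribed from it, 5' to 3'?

The mRNA has the sequence of the coding strand (reverse complement of the template) with T→U. Reverse complement of TACCTCAACATCATCAGGTTAAATGACAAAGTTACCTTGGTGTCGGGTTTGACGACCATTTTACATC is GATGTAAAATGGTCGTCAAACCCGACACCAAGGTAACTTTGTCATTTAACCTGATGATGTTGAGGTA; then T→U.

5'-GAUGUAAAAUGGUCGUCAAACCCGACACCAAGGUAACUUUGUCAUUUAACCUGAUGAUGUUGAGGUA-3'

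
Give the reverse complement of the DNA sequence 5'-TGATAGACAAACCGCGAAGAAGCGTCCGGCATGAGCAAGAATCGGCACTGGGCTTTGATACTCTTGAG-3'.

Complement each base (A↔T, G↔C): ACTATCTGTTTGGCGCTTCTTCGCAGGCCGTACTCGTTCTTAGCCGTGACCCGAAACTATGAGAACTC. Then reverse.

5'-CTCAAGAGTATCAAAGCCCAGTGCCGATTCTTGCTCATGCCGGACGCTTCTTCGCGGTTTGTCTATCA-3'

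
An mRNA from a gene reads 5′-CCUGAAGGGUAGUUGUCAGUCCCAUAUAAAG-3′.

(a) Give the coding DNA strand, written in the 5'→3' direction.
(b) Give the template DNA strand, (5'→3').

(a) 5'-CCTGAAGGGTAGTTGTCAGTCCCATATAAAG-3'
(b) 5'-CTTTATATGGGACTGACAACTACCCTTCAGG-3'

(a) The coding strand matches the mRNA with U→T.
(b) The template strand is the reverse complement of the coding strand.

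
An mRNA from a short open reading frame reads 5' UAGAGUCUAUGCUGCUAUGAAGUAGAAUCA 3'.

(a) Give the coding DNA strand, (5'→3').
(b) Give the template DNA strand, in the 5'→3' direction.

(a) 5′-TAGAGTCTATGCTGCTATGAAGTAGAATCA-3′
(b) 5'-TGATTCTACTTCATAGCAGCATAGACTCTA-3'

(a) The coding strand matches the mRNA with U→T.
(b) The template strand is the reverse complement of the coding strand.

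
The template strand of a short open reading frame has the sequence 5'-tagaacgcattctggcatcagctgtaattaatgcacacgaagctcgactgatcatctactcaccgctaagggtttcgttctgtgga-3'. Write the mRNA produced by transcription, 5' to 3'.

5'-UCCACAGAACGAAACCCUUAGCGGUGAGUAGAUGAUCAGUCGAGCUUCGUGUGCAUUAAUUACAGCUGAUGCCAGAAUGCGUUCUA-3'

RNA polymerase reads the template 3'→5' and synthesizes mRNA 5'→3' by base-pairing (A→U, T→A, G↔C). The complement of the template is ATCTTGCGTAAGACCGTAGTCGACATTAATTACGTGTGCTTCGAGCTGACTAGTAGATGAGTGGCGATTCCCAAAGCAAGACACCT; antiparallel, so 5'→3' the coding strand is TCCACAGAACGAAACCCTTAGCGGTGAGTAGATGATCAGTCGAGCTTCGTGTGCATTAATTACAGCTGATGCCAGAATGCGTTCTA. Replace T with U for the mRNA.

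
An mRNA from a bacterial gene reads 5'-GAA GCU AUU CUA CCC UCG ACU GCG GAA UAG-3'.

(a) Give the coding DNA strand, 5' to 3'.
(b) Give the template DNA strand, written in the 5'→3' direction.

(a) 5'-GAAGCTATTCTACCCTCGACTGCGGAATAG-3'
(b) 5'-CTATTCCGCAGTCGAGGGTAGAATAGCTTC-3'

(a) The coding strand matches the mRNA with U→T.
(b) The template strand is the reverse complement of the coding strand.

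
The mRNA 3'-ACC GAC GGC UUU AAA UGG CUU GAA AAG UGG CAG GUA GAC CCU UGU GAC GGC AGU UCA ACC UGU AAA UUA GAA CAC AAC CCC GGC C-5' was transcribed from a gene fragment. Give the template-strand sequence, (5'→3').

Written 5'→3' the mRNA is CCGGCCCCAACACAAGAUUAAAUGUCCAACUUGACGGCAGUGUUCCCAGAUGGACGGUGAAAAGUUCGGUAAAUUUCGGCAGCCA, so the coding DNA strand is CCGGCCCCAACACAAGATTAAATGTCCAACTTGACGGCAGTGTTCCCAGATGGACGGTGAAAAGTTCGGTAAATTTCGGCAGCCA. The template is its reverse complement.

5'-TGGCTGCCGAAATTTACCGAACTTTTCACCGTCCATCTGGGAACACTGCCGTCAAGTTGGACATTTAATCTTGTGTTGGGGCCGG-3'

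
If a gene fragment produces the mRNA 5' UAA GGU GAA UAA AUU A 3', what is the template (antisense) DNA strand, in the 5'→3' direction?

5'-TAATTTATTCACCTTA-3'

Replace U with T to get the coding DNA strand: TAAGGTGAATAAATTA. The template strand is its reverse complement (complement ATTCCACTTATTTAAT, then reverse).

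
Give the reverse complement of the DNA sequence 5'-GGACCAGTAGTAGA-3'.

Complement each base (A↔T, G↔C): CCTGGTCATCATCT. Then reverse.

5'-TCTACTACTGGTCC-3'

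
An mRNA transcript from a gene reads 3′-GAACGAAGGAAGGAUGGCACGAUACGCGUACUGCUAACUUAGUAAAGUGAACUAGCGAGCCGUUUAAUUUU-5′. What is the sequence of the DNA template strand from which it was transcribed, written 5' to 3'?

Written 5'→3' the mRNA is UUUUAAUUUGCCGAGCGAUCAAGUGAAAUGAUUCAAUCGUCAUGCGCAUAGCACGGUAGGAAGGAAGCAAG, so the coding DNA strand is TTTTAATTTGCCGAGCGATCAAGTGAAATGATTCAATCGTCATGCGCATAGCACGGTAGGAAGGAAGCAAG. The template is its reverse complement.

5'-CTTGCTTCCTTCCTACCGTGCTATGCGCATGACGATTGAATCATTTCACTTGATCGCTCGGCAAATTAAAA-3'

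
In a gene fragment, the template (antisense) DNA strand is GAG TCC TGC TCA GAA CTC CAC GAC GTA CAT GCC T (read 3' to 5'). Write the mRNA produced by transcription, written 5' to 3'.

5'-CUCAGGACGAGUCUUGAGGUGCUGCAUGUACGGA-3'

Reading the template 3'→5' as shown, RNA polymerase pairs each base (A→U, T→A, G↔C) to build mRNA 5'→3' directly.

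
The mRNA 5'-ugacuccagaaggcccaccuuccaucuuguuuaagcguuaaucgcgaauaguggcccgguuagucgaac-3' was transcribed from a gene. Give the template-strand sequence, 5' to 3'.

5'-GTTCGACTAACCGGGCCACTATTCGCGATTAACGCTTAAACAAGATGGAAGGTGGGCCTTCTGGAGTCA-3'

Replace U with T to get the coding DNA strand: TGACTCCAGAAGGCCCACCTTCCATCTTGTTTAAGCGTTAATCGCGAATAGTGGCCCGGTTAGTCGAAC. The template strand is its reverse complement (complement ACTGAGGTCTTCCGGGTGGAAGGTAGAACAAATTCGCAATTAGCGCTTATCACCGGGCCAATCAGCTTG, then reverse).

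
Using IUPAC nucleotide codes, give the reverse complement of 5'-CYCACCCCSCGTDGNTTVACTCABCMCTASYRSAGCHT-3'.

5'-ADGCTSYRSTAGKGVTGAGTBAANCHACGSGGGGTGRG-3'

Standard pairs A↔T, G↔C; ambiguity codes pair R↔Y, M↔K, S↔S, B↔V, D↔H, N↔N. Complement (GRGTGGGGSGCAHCNAABTGAGTVGKGATSRYSTCGDA), then reverse for 5'→3'.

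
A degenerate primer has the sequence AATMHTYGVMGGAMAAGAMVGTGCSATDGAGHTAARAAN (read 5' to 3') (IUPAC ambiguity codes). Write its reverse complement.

Standard pairs A↔T, G↔C; ambiguity codes pair R↔Y, M↔K, S↔S, D↔H, V↔B, N↔N. Complement (TTAKDARCBKCCTKTTCTKBCACGSTAHCTCDATTYTTN), then reverse for 5'→3'.

5′-NTTYTTADCTCHATSGCACBKTCTTKTCCKBCRADKATT-3′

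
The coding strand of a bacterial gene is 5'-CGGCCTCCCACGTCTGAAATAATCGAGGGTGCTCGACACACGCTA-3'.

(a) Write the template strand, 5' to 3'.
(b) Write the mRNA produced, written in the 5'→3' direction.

(a) The template strand is the reverse complement of the coding strand: complement GCCGGAGGGTGCAGACTTTATTAGCTCCCACGAGCTGTGTGCGAT, then reverse.
(b) mRNA matches the coding strand with T→U.

(a) 5′-TAGCGTGTGTCGAGCACCCTCGATTATTTCAGACGTGGGAGGCCG-3′
(b) 5'-CGGCCUCCCACGUCUGAAAUAAUCGAGGGUGCUCGACACACGCUA-3'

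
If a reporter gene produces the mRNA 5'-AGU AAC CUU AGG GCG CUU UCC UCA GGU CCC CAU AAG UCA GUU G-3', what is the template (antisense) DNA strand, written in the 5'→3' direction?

5'-CAACTGACTTATGGGGACCTGAGGAAAGCGCCCTAAGGTTACT-3'

Replace U with T to get the coding DNA strand: AGTAACCTTAGGGCGCTTTCCTCAGGTCCCCATAAGTCAGTTG. The template strand is its reverse complement (complement TCATTGGAATCCCGCGAAAGGAGTCCAGGGGTATTCAGTCAAC, then reverse).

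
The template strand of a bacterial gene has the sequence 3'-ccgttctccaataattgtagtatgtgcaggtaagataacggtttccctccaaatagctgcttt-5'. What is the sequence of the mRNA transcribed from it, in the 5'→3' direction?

Reading the template 3'→5' as shown, RNA polymerase pairs each base (A→U, T→A, G↔C) to build mRNA 5'→3' directly.

5'-GGCAAGAGGUUAUUAACAUCAUACACGUCCAUUCUAUUGCCAAAGGGAGGUUUAUCGACGAAA-3'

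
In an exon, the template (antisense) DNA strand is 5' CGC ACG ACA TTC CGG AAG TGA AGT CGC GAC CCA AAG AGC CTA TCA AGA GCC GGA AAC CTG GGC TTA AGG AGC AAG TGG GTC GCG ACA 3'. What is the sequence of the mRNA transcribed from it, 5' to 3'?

5'-UGUCGCGACCCACUUGCUCCUUAAGCCCAGGUUUCCGGCUCUUGAUAGGCUCUUUGGGUCGCGACUUCACUUCCGGAAUGUCGUGCG-3'

RNA polymerase reads the template 3'→5' and synthesizes mRNA 5'→3' by base-pairing (A→U, T→A, G↔C). The complement of the template is GCGTGCTGTAAGGCCTTCACTTCAGCGCTGGGTTTCTCGGATAGTTCTCGGCCTTTGGACCCGAATTCCTCGTTCACCCAGCGCTGT; antiparallel, so 5'→3' the coding strand is TGTCGCGACCCACTTGCTCCTTAAGCCCAGGTTTCCGGCTCTTGATAGGCTCTTTGGGTCGCGACTTCACTTCCGGAATGTCGTGCG. Replace T with U for the mRNA.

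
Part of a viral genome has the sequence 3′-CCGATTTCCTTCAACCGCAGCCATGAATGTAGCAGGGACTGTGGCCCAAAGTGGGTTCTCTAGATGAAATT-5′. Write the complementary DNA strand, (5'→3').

The strand is given 3'→5', so its complement runs 5'→3' in the same left-to-right order: pair each base A↔T, G↔C.

5′-GGCTAAAGGAAGTTGGCGTCGGTACTTACATCGTCCCTGACACCGGGTTTCACCCAAGAGATCTACTTTAA-3′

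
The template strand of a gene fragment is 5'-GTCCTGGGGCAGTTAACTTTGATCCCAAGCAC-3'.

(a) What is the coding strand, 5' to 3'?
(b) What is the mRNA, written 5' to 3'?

(a) 5′-GTGCTTGGGATCAAAGTTAACTGCCCCAGGAC-3′
(b) 5'-GUGCUUGGGAUCAAAGUUAACUGCCCCAGGAC-3'

(a) The coding strand is the reverse complement of the template: complement CAGGACCCCGTCAATTGAAACTAGGGTTCGTG, then reverse.
(b) mRNA has the coding-strand sequence with T→U.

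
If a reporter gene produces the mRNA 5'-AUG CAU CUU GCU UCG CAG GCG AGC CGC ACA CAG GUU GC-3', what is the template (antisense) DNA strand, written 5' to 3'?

5'-GCAACCTGTGTGCGGCTCGCCTGCGAAGCAAGATGCAT-3'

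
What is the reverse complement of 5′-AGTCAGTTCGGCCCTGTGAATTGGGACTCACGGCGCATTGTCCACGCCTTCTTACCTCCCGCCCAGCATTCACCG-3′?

Reading the sequence 3'→5' and pairing each base (A↔T, G↔C) gives the reverse complement directly.

5'-CGGTGAATGCTGGGCGGGAGGTAAGAAGGCGTGGACAATGCGCCGTGAGTCCCAATTCACAGGGCCGAACTGACT-3'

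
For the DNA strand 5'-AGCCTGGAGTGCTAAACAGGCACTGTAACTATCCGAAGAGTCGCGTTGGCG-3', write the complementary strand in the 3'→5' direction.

3'-TCGGACCTCACGATTTGTCCGTGACATTGATAGGCTTCTCAGCGCAACCGC-5'

Base-pairing A↔T, G↔C gives the complement. The complementary strand is antiparallel, so paired with a 5'→3' strand it runs 3'→5'.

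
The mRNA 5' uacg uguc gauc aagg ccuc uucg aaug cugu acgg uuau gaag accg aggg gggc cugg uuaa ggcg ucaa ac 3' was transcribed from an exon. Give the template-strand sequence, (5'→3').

5′-GTTTGACGCCTTAACCAGGCCCCCCTCGGTCTTCATAACCGTACAGCATTCGAAGAGGCCTTGATCGACACGTA-3′

Replace U with T to get the coding DNA strand: TACGTGTCGATCAAGGCCTCTTCGAATGCTGTACGGTTATGAAGACCGAGGGGGGCCTGGTTAAGGCGTCAAAC. The template strand is its reverse complement (complement ATGCACAGCTAGTTCCGGAGAAGCTTACGACATGCCAATACTTCTGGCTCCCCCCGGACCAATTCCGCAGTTTG, then reverse).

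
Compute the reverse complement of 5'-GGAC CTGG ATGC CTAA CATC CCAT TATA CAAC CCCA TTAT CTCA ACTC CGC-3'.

Reading the sequence 3'→5' and pairing each base (A↔T, G↔C) gives the reverse complement directly.

5'-GCGGAGTTGAGATAATGGGGTTGTATAATGGGATGTTAGGCATCCAGGTCC-3'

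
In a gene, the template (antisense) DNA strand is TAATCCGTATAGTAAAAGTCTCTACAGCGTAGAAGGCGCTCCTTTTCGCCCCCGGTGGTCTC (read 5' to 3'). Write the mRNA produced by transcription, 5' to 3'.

The mRNA has the sequence of the coding strand (reverse complement of the template) with T→U. Reverse complement of TAATCCGTATAGTAAAAGTCTCTACAGCGTAGAAGGCGCTCCTTTTCGCCCCCGGTGGTCTC is GAGACCACCGGGGGCGAAAAGGAGCGCCTTCTACGCTGTAGAGACTTTTACTATACGGATTA; then T→U.

5'-GAGACCACCGGGGGCGAAAAGGAGCGCCUUCUACGCUGUAGAGACUUUUACUAUACGGAUUA-3'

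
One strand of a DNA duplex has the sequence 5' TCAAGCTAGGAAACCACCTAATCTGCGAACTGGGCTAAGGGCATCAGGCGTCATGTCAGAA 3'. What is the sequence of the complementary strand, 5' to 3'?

Pairing A↔T and G↔C gives AGTTCGATCCTTTGGTGGATTAGACGCTTGACCCGATTCCCGTAGTCCGCAGTACAGTCTT, running 3'→5'. Reverse for the 5'→3' convention.

5'-TTCTGACATGACGCCTGATGCCCTTAGCCCAGTTCGCAGATTAGGTGGTTTCCTAGCTTGA-3'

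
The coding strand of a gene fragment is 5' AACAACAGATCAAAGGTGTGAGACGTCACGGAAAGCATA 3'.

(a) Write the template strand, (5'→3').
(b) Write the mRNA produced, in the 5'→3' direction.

(a) The template strand is the reverse complement of the coding strand: complement TTGTTGTCTAGTTTCCACACTCTGCAGTGCCTTTCGTAT, then reverse.
(b) mRNA matches the coding strand with T→U.

(a) 5'-TATGCTTTCCGTGACGTCTCACACCTTTGATCTGTTGTT-3'
(b) 5'-AACAACAGAUCAAAGGUGUGAGACGUCACGGAAAGCAUA-3'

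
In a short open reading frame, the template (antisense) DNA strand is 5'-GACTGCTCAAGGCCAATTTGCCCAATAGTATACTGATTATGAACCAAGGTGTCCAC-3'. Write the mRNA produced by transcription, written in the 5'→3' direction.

RNA polymerase reads the template 3'→5' and synthesizes mRNA 5'→3' by base-pairing (A→U, T→A, G↔C). The complement of the template is CTGACGAGTTCCGGTTAAACGGGTTATCATATGACTAATACTTGGTTCCACAGGTG; antiparallel, so 5'→3' the coding strand is GTGGACACCTTGGTTCATAATCAGTATACTATTGGGCAAATTGGCCTTGAGCAGTC. Replace T with U for the mRNA.

5'-GUGGACACCUUGGUUCAUAAUCAGUAUACUAUUGGGCAAAUUGGCCUUGAGCAGUC-3'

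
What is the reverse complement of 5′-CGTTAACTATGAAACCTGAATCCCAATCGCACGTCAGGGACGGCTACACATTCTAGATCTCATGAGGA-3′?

Reading the sequence 3'→5' and pairing each base (A↔T, G↔C) gives the reverse complement directly.

5'-TCCTCATGAGATCTAGAATGTGTAGCCGTCCCTGACGTGCGATTGGGATTCAGGTTTCATAGTTAACG-3'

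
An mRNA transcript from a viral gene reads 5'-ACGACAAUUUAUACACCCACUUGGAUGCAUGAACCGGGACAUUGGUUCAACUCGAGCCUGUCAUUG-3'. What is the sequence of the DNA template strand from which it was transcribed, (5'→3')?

Replace U with T to get the coding DNA strand: ACGACAATTTATACACCCACTTGGATGCATGAACCGGGACATTGGTTCAACTCGAGCCTGTCATTG. The template strand is its reverse complement (complement TGCTGTTAAATATGTGGGTGAACCTACGTACTTGGCCCTGTAACCAAGTTGAGCTCGGACAGTAAC, then reverse).

5'-CAATGACAGGCTCGAGTTGAACCAATGTCCCGGTTCATGCATCCAAGTGGGTGTATAAATTGTCGT-3'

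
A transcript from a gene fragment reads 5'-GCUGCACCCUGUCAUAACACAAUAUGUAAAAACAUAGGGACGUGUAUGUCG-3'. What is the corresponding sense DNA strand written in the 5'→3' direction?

5'-GCTGCACCCTGTCATAACACAATATGTAAAAACATAGGGACGTGTATGTCG-3'

The coding DNA strand has the same 5'→3' sequence as the mRNA with U replaced by T.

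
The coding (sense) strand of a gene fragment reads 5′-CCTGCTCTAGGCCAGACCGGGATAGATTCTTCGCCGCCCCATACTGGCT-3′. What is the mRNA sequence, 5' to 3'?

The mRNA is synthesized from the template strand, so it matches the coding strand with T replaced by U.

5'-CCUGCUCUAGGCCAGACCGGGAUAGAUUCUUCGCCGCCCCAUACUGGCU-3'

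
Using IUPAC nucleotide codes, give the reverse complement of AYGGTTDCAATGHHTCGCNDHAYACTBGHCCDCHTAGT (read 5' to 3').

Standard pairs A↔T, G↔C; ambiguity codes pair Y↔R, B↔V, D↔H, N↔N. Complement (TRCCAAHGTTACDDAGCGNHDTRTGAVCDGGHGDATCA), then reverse for 5'→3'.

5'-ACTADGHGGDCVAGTRTDHNGCGADDCATTGHAACCRT-3'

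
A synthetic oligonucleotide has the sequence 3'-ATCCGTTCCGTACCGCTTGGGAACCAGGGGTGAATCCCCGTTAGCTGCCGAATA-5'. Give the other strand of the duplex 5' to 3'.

The strand is given 3'→5', so its complement runs 5'→3' in the same left-to-right order: pair each base A↔T, G↔C.

5′-TAGGCAAGGCATGGCGAACCCTTGGTCCCCACTTAGGGGCAATCGACGGCTTAT-3′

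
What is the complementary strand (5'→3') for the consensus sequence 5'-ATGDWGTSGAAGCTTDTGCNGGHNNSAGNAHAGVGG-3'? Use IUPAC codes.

Standard pairs A↔T, G↔C; ambiguity codes pair W↔W, S↔S, D↔H, V↔B, N↔N. Complement (TACHWCASCTTCGAAHACGNCCDNNSTCNTDTCBCC), then reverse for 5'→3'.

5'-CCBCTDTNCTSNNDCCNGCAHAAGCTTCSACWHCAT-3'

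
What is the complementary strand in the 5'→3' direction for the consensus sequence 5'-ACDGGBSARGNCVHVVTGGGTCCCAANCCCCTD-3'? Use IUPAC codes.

5'-HAGGGGNTTGGGACCCABBDBGNCYTSVCCHGT-3'

Standard pairs A↔T, G↔C; ambiguity codes pair R↔Y, S↔S, B↔V, D↔H, N↔N. Complement (TGHCCVSTYCNGBDBBACCCAGGGTTNGGGGAH), then reverse for 5'→3'.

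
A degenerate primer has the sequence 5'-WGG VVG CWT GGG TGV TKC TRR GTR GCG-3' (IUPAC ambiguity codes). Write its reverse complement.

Standard pairs A↔T, G↔C; ambiguity codes pair R↔Y, K↔M, W↔W, V↔B. Complement (WCCBBCGWACCCACBAMGAYYCAYCGC), then reverse for 5'→3'.

5'-CGCYACYYAGMABCACCCAWGCBBCCW-3'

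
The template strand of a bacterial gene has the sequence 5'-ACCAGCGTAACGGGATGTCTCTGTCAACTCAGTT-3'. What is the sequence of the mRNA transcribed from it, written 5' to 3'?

RNA polymerase reads the template 3'→5' and synthesizes mRNA 5'→3' by base-pairing (A→U, T→A, G↔C). The complement of the template is TGGTCGCATTGCCCTACAGAGACAGTTGAGTCAA; antiparallel, so 5'→3' the coding strand is AACTGAGTTGACAGAGACATCCCGTTACGCTGGT. Replace T with U for the mRNA.

5'-AACUGAGUUGACAGAGACAUCCCGUUACGCUGGU-3'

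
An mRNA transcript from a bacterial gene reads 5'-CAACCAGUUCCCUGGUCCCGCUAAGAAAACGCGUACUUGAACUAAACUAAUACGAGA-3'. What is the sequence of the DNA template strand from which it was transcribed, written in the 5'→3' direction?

Replace U with T to get the coding DNA strand: CAACCAGTTCCCTGGTCCCGCTAAGAAAACGCGTACTTGAACTAAACTAATACGAGA. The template strand is its reverse complement (complement GTTGGTCAAGGGACCAGGGCGATTCTTTTGCGCATGAACTTGATTTGATTATGCTCT, then reverse).

5'-TCTCGTATTAGTTTAGTTCAAGTACGCGTTTTCTTAGCGGGACCAGGGAACTGGTTG-3'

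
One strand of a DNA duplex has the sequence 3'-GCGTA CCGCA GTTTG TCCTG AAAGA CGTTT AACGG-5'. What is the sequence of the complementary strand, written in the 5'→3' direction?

The strand is given 3'→5', so its complement runs 5'→3' in the same left-to-right order: pair each base A↔T, G↔C.

5′-CGCATGGCGTCAAACAGGACTTTCTGCAAATTGCC-3′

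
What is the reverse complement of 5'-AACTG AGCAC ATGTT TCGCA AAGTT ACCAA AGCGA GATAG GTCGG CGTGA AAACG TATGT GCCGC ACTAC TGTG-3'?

5'-CACAGTAGTGCGGCACATACGTTTTCACGCCGACCTATCTCGCTTTGGTAACTTTGCGAAACATGTGCTCAGTT-3'

Reading the sequence 3'→5' and pairing each base (A↔T, G↔C) gives the reverse complement directly.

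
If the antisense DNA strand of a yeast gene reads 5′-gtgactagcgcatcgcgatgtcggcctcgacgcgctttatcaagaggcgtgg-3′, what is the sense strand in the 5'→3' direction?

The coding strand is complementary and antiparallel to the template: take the complement (A↔T, G↔C) and reverse.

5'-CCACGCCTCTTGATAAAGCGCGTCGAGGCCGACATCGCGATGCGCTAGTCAC-3'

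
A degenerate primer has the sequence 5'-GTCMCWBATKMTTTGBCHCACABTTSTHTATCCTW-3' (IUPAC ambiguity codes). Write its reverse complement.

5'-WAGGATADASAAVTGTGDGVCAAAKMATVWGKGAC-3'

Standard pairs A↔T, G↔C; ambiguity codes pair M↔K, W↔W, S↔S, B↔V, H↔D. Complement (CAGKGWVTAMKAAACVGDGTGTVAASADATAGGAW), then reverse for 5'→3'.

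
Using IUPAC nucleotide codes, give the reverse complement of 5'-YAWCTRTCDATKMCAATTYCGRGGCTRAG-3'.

Standard pairs A↔T, G↔C; ambiguity codes pair R↔Y, M↔K, W↔W, D↔H. Complement (RTWGAYAGHTAMKGTTAARGCYCCGAYTC), then reverse for 5'→3'.

5′-CTYAGCCYCGRAATTGKMATHGAYAGWTR-3′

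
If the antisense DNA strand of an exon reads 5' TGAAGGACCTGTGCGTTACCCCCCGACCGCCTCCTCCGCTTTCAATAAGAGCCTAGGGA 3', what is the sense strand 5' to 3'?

5'-TCCCTAGGCTCTTATTGAAAGCGGAGGAGGCGGTCGGGGGGTAACGCACAGGTCCTTCA-3'

The coding strand is complementary and antiparallel to the template: take the complement (A↔T, G↔C) and reverse.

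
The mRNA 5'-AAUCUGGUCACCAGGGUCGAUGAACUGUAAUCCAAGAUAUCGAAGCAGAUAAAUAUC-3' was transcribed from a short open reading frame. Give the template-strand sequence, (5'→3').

Replace U with T to get the coding DNA strand: AATCTGGTCACCAGGGTCGATGAACTGTAATCCAAGATATCGAAGCAGATAAATATC. The template strand is its reverse complement (complement TTAGACCAGTGGTCCCAGCTACTTGACATTAGGTTCTATAGCTTCGTCTATTTATAG, then reverse).

5'-GATATTTATCTGCTTCGATATCTTGGATTACAGTTCATCGACCCTGGTGACCAGATT-3'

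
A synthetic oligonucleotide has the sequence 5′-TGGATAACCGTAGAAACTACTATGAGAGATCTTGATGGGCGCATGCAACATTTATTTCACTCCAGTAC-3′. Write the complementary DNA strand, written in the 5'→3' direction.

5′-GTACTGGAGTGAAATAAATGTTGCATGCGCCCATCAAGATCTCTCATAGTAGTTTCTACGGTTATCCA-3′

The complement of TGGATAACCGTAGAAACTACTATGAGAGATCTTGATGGGCGCATGCAACATTTATTTCACTCCAGTAC is ACCTATTGGCATCTTTGATGATACTCTCTAGAACTACCCGCGTACGTTGTAAATAAAGTGAGGTCATG (A↔T, G↔C). DNA strands are antiparallel, so the complementary strand runs 3'→5'; reversing gives the 5'→3' form.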